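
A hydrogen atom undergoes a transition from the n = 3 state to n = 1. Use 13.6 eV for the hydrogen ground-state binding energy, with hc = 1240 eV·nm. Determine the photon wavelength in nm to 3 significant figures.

103 nm

ΔE = 13.60 × (1/1² − 1/3²) = 13.60 × 0.8889 = 12.09 eV.
λ = hc/ΔE = 1240 / 12.09 = 103 nm.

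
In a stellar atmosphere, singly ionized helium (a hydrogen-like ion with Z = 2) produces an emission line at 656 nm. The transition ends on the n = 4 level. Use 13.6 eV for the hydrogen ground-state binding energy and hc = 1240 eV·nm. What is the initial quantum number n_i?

The photon energy is ΔE = hc/λ = 1240 / 656 = 1.890 eV.
With Z = 2, ΔE = 54.40 × (1/n_f² − 1/n_i²), so 1/n_f² − 1/n_i² = 0.03475.
With n_f = 4: 1/n_i² = 1/16 − 0.03475 = 0.02775, so n_i ≈ 6.00.

n_i = 6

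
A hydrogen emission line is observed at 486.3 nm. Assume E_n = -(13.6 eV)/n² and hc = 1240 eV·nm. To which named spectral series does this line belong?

ΔE = 1240/486.3 = 2.550 eV.
This matches 13.6 × (1/2² − 1/4²), so n_f = 2: the Balmer series.

Balmer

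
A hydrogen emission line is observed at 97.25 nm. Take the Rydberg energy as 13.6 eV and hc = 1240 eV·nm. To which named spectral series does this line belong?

ΔE = 1240/97.25 = 12.75 eV.
This matches 13.6 × (1/1² − 1/4²), so n_f = 1: the Lyman series.

Lyman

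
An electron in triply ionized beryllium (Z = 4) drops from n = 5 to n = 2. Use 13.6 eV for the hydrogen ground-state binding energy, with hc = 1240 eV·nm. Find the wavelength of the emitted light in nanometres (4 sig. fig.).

For Z = 4 the level energies scale as Z², so the effective Rydberg energy is 13.6 × 16 = 217.6 eV.
ΔE = 217.6 × (1/2² − 1/5²) = 217.6 × 0.2100 = 45.70 eV.
λ = hc/ΔE = 1240 / 45.70 = 27.14 nm.

27.14 nm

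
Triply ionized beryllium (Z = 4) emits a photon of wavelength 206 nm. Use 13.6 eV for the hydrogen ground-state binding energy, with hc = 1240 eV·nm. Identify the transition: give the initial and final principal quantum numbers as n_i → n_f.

The photon energy is ΔE = hc/λ = 1240 / 206 = 6.019 eV.
With Z = 4, ΔE = 217.6 × (1/n_f² − 1/n_i²), so 1/n_f² − 1/n_i² = 0.02766.
Trying n_f = 5 gives 1/n_i² = 0.01234, i.e. n_i ≈ 9; this pair matches.

n_i = 9, n_f = 5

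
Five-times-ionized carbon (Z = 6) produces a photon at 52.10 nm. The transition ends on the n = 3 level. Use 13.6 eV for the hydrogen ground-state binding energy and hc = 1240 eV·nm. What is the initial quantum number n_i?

n_i = 4

The photon energy is ΔE = hc/λ = 1240 / 52.10 = 23.80 eV.
With Z = 6, ΔE = 489.6 × (1/n_f² − 1/n_i²), so 1/n_f² − 1/n_i² = 0.04861.
With n_f = 3: 1/n_i² = 1/9 − 0.04861 = 0.06250, so n_i ≈ 4.00.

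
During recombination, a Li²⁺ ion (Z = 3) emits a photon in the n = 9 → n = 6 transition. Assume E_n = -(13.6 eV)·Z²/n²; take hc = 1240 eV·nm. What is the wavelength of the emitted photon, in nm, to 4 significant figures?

For Z = 3 the level energies scale as Z², so the effective Rydberg energy is 13.6 × 9 = 122.4 eV.
ΔE = 122.4 × (1/6² − 1/9²) = 122.4 × 0.01543 = 1.889 eV.
λ = hc/ΔE = 1240 / 1.889 = 656.5 nm.

656.5 nm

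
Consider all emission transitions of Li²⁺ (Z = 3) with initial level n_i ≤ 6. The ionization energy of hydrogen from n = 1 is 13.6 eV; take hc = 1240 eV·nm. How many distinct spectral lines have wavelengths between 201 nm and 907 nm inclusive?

Enumerate all n_i → n_f pairs with 1 ≤ n_f < n_i ≤ 6 and compute λ = 1240 / [13.6·9·(1/n_f² − 1/n_i²)].
Lines falling in [201, 907] nm: 4→3 (208.4 nm), 6→4 (291.8 nm), 5→4 (450.3 nm), 6→5 (828.9 nm).

4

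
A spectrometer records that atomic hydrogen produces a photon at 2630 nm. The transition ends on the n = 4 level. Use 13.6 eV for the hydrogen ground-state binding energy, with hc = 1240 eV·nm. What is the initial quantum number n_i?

n_i = 6

The photon energy is ΔE = hc/λ = 1240 / 2630 = 0.4715 eV.
With Z = 1, ΔE = 13.60 × (1/n_f² − 1/n_i²), so 1/n_f² − 1/n_i² = 0.03467.
With n_f = 4: 1/n_i² = 1/16 − 0.03467 = 0.02783, so n_i ≈ 5.99.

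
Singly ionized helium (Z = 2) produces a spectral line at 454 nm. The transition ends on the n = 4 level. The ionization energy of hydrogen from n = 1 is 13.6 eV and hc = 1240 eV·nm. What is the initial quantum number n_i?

n_i = 9

The photon energy is ΔE = hc/λ = 1240 / 454 = 2.731 eV.
With Z = 2, ΔE = 54.40 × (1/n_f² − 1/n_i²), so 1/n_f² − 1/n_i² = 0.05021.
With n_f = 4: 1/n_i² = 1/16 − 0.05021 = 0.01229, so n_i ≈ 9.02.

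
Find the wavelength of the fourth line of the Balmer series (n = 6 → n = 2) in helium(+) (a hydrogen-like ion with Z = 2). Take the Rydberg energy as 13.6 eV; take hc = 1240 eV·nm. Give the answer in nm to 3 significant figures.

103 nm

The Balmer series terminates on n_f = 2; the fourth line has n_i = 2+4 = 6.
ΔE = 54.40 × (1/2² − 1/6²) = 12.09 eV.
λ = 1240 / 12.09 = 103 nm.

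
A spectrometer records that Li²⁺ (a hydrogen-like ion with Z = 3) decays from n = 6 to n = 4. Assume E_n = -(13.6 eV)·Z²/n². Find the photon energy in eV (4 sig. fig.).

The Bohr energies scale as Z², so for Z = 3: E_n = −122.4/n² eV.
E_6 = −122.4/36 = −3.400 eV and E_4 = −122.4/16 = −7.650 eV.
The photon energy is |E_6 − E_4| = 4.250 eV.

4.250 eV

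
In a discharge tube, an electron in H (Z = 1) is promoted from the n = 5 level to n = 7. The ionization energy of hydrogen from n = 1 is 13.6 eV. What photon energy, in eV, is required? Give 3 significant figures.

E_7 = −13.60/49 = −0.2776 eV and E_5 = −13.60/25 = −0.5440 eV.
The photon energy is |E_7 − E_5| = 0.266 eV.

0.266 eV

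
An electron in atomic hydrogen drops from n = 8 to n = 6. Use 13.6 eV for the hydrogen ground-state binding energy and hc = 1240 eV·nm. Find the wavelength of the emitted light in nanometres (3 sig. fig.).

ΔE = 13.60 × (1/6² − 1/8²) = 13.60 × 0.01215 = 0.1653 eV.
λ = hc/ΔE = 1240 / 0.1653 = 7500 nm.

7500 nm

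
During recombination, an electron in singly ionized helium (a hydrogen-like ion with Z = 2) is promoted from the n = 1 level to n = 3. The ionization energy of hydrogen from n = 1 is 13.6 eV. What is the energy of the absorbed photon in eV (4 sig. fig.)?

48.36 eV

The Bohr energies scale as Z², so for Z = 2: E_n = −54.40/n² eV.
E_3 = −54.40/9 = −6.044 eV and E_1 = −54.40/1 = −54.40 eV.
The photon energy is |E_3 − E_1| = 48.36 eV.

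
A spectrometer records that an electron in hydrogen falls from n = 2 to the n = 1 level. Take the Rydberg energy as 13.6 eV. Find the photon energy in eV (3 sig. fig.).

10.2 eV

E_2 = −13.60/4 = −3.400 eV and E_1 = −13.60/1 = −13.60 eV.
The photon energy is |E_2 − E_1| = 10.2 eV.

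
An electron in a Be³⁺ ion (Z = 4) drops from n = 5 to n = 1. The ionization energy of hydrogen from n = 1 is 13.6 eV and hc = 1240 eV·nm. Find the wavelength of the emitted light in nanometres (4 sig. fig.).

For Z = 4 the level energies scale as Z², so the effective Rydberg energy is 13.6 × 16 = 217.6 eV.
ΔE = 217.6 × (1/1² − 1/5²) = 217.6 × 0.9600 = 208.9 eV.
λ = hc/ΔE = 1240 / 208.9 = 5.936 nm.

5.936 nm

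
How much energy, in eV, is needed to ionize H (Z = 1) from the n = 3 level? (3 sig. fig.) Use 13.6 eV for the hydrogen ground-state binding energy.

1.51 eV

E_3 = −13.60/9 = −1.51 eV, so ionization (to E = 0) requires 1.51 eV.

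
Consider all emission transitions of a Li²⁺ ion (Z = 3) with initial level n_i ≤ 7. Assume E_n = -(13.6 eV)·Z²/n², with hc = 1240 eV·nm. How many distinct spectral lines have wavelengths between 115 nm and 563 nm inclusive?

7

Enumerate all n_i → n_f pairs with 1 ≤ n_f < n_i ≤ 7 and compute λ = 1240 / [13.6·9·(1/n_f² − 1/n_i²)].
Lines falling in [115, 563] nm: 6→3 (121.6 nm), 5→3 (142.5 nm), 4→3 (208.4 nm), 7→4 (240.7 nm), 6→4 (291.8 nm), 5→4 (450.3 nm), 7→5 (517.1 nm).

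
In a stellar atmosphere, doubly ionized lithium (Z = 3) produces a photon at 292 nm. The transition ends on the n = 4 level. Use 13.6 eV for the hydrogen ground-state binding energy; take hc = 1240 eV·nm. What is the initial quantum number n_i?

The photon energy is ΔE = hc/λ = 1240 / 292 = 4.247 eV.
With Z = 3, ΔE = 122.4 × (1/n_f² − 1/n_i²), so 1/n_f² − 1/n_i² = 0.03469.
With n_f = 4: 1/n_i² = 1/16 − 0.03469 = 0.02781, so n_i ≈ 6.00.

n_i = 6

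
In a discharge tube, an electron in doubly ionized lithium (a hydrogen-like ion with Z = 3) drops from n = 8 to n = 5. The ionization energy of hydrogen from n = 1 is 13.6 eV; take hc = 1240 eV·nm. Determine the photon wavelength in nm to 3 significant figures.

For Z = 3 the level energies scale as Z², so the effective Rydberg energy is 13.6 × 9 = 122.4 eV.
ΔE = 122.4 × (1/5² − 1/8²) = 122.4 × 0.02438 = 2.984 eV.
λ = hc/ΔE = 1240 / 2.984 = 416 nm.

416 nm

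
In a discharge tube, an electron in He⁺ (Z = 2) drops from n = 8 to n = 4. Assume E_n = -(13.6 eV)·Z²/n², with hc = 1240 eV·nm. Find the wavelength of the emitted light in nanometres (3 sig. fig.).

486 nm

For Z = 2 the level energies scale as Z², so the effective Rydberg energy is 13.6 × 4 = 54.40 eV.
ΔE = 54.40 × (1/4² − 1/8²) = 54.40 × 0.04688 = 2.550 eV.
λ = hc/ΔE = 1240 / 2.550 = 486 nm.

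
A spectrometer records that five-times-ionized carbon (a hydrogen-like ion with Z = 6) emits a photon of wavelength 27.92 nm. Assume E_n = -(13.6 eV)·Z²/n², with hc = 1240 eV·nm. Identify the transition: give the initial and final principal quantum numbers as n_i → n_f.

The photon energy is ΔE = hc/λ = 1240 / 27.92 = 44.41 eV.
With Z = 6, ΔE = 489.6 × (1/n_f² − 1/n_i²), so 1/n_f² − 1/n_i² = 0.09071.
Trying n_f = 3 gives 1/n_i² = 0.02040, i.e. n_i ≈ 7; this pair matches.

n_i = 7, n_f = 3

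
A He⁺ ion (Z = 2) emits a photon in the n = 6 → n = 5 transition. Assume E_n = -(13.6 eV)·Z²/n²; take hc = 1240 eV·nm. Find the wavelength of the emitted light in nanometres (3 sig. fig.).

For Z = 2 the level energies scale as Z², so the effective Rydberg energy is 13.6 × 4 = 54.40 eV.
ΔE = 54.40 × (1/5² − 1/6²) = 54.40 × 0.01222 = 0.6649 eV.
λ = hc/ΔE = 1240 / 0.6649 = 1860 nm.

1860 nm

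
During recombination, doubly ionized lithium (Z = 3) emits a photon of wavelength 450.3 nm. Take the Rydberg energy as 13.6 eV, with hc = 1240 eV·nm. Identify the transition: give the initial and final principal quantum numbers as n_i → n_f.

The photon energy is ΔE = hc/λ = 1240 / 450.3 = 2.754 eV.
With Z = 3, ΔE = 122.4 × (1/n_f² − 1/n_i²), so 1/n_f² − 1/n_i² = 0.02250.
Trying n_f = 4 gives 1/n_i² = 0.04000, i.e. n_i ≈ 5; this pair matches.

n_i = 5, n_f = 4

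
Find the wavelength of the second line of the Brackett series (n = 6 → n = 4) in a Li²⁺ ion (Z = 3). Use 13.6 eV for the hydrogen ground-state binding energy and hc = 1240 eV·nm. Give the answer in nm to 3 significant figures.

292 nm

The Brackett series terminates on n_f = 4; the second line has n_i = 4+2 = 6.
ΔE = 122.4 × (1/4² − 1/6²) = 4.250 eV.
λ = 1240 / 4.250 = 292 nm.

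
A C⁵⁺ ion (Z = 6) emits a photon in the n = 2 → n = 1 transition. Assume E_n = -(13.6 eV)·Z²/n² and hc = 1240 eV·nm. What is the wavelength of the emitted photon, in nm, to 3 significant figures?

3.38 nm

For Z = 6 the level energies scale as Z², so the effective Rydberg energy is 13.6 × 36 = 489.6 eV.
ΔE = 489.6 × (1/1² − 1/2²) = 489.6 × 0.7500 = 367.2 eV.
λ = hc/ΔE = 1240 / 367.2 = 3.38 nm.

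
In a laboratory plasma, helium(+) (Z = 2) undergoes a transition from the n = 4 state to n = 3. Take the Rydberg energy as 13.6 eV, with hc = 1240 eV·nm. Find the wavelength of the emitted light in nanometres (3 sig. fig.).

For Z = 2 the level energies scale as Z², so the effective Rydberg energy is 13.6 × 4 = 54.40 eV.
ΔE = 54.40 × (1/3² − 1/4²) = 54.40 × 0.04861 = 2.644 eV.
λ = hc/ΔE = 1240 / 2.644 = 469 nm.

469 nm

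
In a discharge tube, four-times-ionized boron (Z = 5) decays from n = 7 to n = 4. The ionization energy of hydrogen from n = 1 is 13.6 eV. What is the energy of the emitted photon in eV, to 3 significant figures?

14.3 eV

The Bohr energies scale as Z², so for Z = 5: E_n = −340.0/n² eV.
E_7 = −340.0/49 = −6.939 eV and E_4 = −340.0/16 = −21.25 eV.
The photon energy is |E_7 − E_4| = 14.3 eV.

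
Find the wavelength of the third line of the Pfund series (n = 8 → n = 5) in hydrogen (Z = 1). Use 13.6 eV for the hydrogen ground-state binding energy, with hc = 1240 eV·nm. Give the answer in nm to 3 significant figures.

The Pfund series terminates on n_f = 5; the third line has n_i = 5+3 = 8.
ΔE = 13.60 × (1/5² − 1/8²) = 0.3315 eV.
λ = 1240 / 0.3315 = 3740 nm.

3740 nm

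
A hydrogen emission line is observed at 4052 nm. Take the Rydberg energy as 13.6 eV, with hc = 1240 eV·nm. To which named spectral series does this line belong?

Brackett

ΔE = 1240/4052 = 0.3060 eV.
This matches 13.6 × (1/4² − 1/5²), so n_f = 4: the Brackett series.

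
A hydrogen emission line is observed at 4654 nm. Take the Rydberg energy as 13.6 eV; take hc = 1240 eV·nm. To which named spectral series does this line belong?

ΔE = 1240/4654 = 0.2664 eV.
This matches 13.6 × (1/5² − 1/7²), so n_f = 5: the Pfund series.

Pfund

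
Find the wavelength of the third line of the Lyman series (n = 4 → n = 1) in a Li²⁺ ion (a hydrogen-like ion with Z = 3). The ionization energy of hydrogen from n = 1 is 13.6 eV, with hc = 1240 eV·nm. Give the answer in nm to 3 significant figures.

The Lyman series terminates on n_f = 1; the third line has n_i = 1+3 = 4.
ΔE = 122.4 × (1/1² − 1/4²) = 114.8 eV.
λ = 1240 / 114.8 = 10.8 nm.

10.8 nm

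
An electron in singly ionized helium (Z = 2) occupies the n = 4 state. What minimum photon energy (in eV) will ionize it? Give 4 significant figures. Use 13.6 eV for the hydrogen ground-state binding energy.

3.400 eV

E_n = −13.6 Z²/n² = −54.40/n² eV for Z = 2.
E_4 = −54.40/16 = −3.400 eV, so ionization (to E = 0) requires 3.400 eV.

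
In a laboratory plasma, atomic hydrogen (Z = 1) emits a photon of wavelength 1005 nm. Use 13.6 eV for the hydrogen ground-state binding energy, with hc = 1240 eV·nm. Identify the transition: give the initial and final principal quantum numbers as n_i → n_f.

The photon energy is ΔE = hc/λ = 1240 / 1005 = 1.234 eV.
With Z = 1, ΔE = 13.60 × (1/n_f² − 1/n_i²), so 1/n_f² − 1/n_i² = 0.09072.
Trying n_f = 3 gives 1/n_i² = 0.02039, i.e. n_i ≈ 7; this pair matches.

n_i = 7, n_f = 3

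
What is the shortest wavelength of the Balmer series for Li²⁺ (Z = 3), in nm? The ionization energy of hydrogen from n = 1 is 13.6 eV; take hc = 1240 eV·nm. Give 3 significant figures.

The Balmer series has lower level n_f = 2; the series limit corresponds to n_i → ∞.
ΔE_max = 13.6 × 9 / 2² = 30.60 eV.
λ_min = 1240 / 30.60 = 40.5 nm.

40.5 nm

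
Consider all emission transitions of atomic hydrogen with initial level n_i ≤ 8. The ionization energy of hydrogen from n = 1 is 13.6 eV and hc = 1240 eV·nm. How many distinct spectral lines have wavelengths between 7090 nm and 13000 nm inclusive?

Enumerate all n_i → n_f pairs with 1 ≤ n_f < n_i ≤ 8 and compute λ = 1240 / [13.6·1·(1/n_f² − 1/n_i²)].
Lines falling in [7090, 13000] nm: 6→5 (7460 nm), 8→6 (7503 nm), 7→6 (12370 nm).

3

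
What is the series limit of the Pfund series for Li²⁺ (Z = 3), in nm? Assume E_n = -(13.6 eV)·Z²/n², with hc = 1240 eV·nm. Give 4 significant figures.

253.3 nm

The Pfund series has lower level n_f = 5; the series limit corresponds to n_i → ∞.
ΔE_max = 13.6 × 9 / 5² = 4.896 eV.
λ_min = 1240 / 4.896 = 253.3 nm.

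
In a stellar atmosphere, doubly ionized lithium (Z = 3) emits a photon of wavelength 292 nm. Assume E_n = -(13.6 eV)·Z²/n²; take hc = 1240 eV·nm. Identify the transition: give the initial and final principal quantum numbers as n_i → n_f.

The photon energy is ΔE = hc/λ = 1240 / 292 = 4.247 eV.
With Z = 3, ΔE = 122.4 × (1/n_f² − 1/n_i²), so 1/n_f² − 1/n_i² = 0.03469.
Trying n_f = 4 gives 1/n_i² = 0.02781, i.e. n_i ≈ 6; this pair matches.

n_i = 6, n_f = 4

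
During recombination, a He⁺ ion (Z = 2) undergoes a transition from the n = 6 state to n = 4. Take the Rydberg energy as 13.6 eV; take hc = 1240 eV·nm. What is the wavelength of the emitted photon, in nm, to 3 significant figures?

656 nm

For Z = 2 the level energies scale as Z², so the effective Rydberg energy is 13.6 × 4 = 54.40 eV.
ΔE = 54.40 × (1/4² − 1/6²) = 54.40 × 0.03472 = 1.889 eV.
λ = hc/ΔE = 1240 / 1.889 = 656 nm.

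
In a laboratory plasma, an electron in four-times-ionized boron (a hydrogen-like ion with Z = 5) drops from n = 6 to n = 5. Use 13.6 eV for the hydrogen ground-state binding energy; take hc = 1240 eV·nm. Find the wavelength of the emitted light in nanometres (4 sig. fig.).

298.4 nm

For Z = 5 the level energies scale as Z², so the effective Rydberg energy is 13.6 × 25 = 340.0 eV.
ΔE = 340.0 × (1/5² − 1/6²) = 340.0 × 0.01222 = 4.156 eV.
λ = hc/ΔE = 1240 / 4.156 = 298.4 nm.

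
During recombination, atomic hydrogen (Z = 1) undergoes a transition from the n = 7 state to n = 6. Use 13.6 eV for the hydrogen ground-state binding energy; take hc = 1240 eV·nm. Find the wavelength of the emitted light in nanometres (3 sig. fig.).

ΔE = 13.60 × (1/6² − 1/7²) = 13.60 × 0.007370 = 0.1002 eV.
λ = hc/ΔE = 1240 / 0.1002 = 12400 nm.

12400 nm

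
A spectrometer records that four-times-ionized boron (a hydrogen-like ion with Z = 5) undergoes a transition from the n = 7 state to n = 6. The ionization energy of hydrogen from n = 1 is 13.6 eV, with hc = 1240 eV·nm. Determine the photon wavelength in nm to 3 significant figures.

495 nm

For Z = 5 the level energies scale as Z², so the effective Rydberg energy is 13.6 × 25 = 340.0 eV.
ΔE = 340.0 × (1/6² − 1/7²) = 340.0 × 0.007370 = 2.506 eV.
λ = hc/ΔE = 1240 / 2.506 = 495 nm.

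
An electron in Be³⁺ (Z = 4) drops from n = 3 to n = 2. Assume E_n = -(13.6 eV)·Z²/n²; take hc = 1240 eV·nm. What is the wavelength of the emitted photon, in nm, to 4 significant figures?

For Z = 4 the level energies scale as Z², so the effective Rydberg energy is 13.6 × 16 = 217.6 eV.
ΔE = 217.6 × (1/2² − 1/3²) = 217.6 × 0.1389 = 30.22 eV.
λ = hc/ΔE = 1240 / 30.22 = 41.03 nm.

41.03 nm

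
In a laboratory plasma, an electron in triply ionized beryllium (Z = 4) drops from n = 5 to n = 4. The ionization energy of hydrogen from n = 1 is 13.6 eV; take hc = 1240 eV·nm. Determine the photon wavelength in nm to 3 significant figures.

For Z = 4 the level energies scale as Z², so the effective Rydberg energy is 13.6 × 16 = 217.6 eV.
ΔE = 217.6 × (1/4² − 1/5²) = 217.6 × 0.02250 = 4.896 eV.
λ = hc/ΔE = 1240 / 4.896 = 253 nm.

253 nm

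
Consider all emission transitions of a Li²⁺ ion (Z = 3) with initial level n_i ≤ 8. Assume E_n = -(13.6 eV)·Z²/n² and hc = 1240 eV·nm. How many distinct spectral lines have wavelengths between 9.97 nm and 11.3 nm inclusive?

Enumerate all n_i → n_f pairs with 1 ≤ n_f < n_i ≤ 8 and compute λ = 1240 / [13.6·9·(1/n_f² − 1/n_i²)].
Lines falling in [9.97, 11.3] nm: 8→1 (10.29 nm), 7→1 (10.34 nm), 6→1 (10.42 nm), 5→1 (10.55 nm), 4→1 (10.81 nm).

5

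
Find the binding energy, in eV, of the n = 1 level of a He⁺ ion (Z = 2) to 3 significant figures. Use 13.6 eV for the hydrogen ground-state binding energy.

54.4 eV

E_n = −13.6 Z²/n² = −54.40/n² eV for Z = 2.
E_1 = −54.40/1 = −54.4 eV, so ionization (to E = 0) requires 54.4 eV.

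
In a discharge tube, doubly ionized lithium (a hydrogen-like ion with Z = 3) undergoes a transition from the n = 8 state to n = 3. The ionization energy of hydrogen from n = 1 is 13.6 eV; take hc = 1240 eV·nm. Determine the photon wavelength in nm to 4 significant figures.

For Z = 3 the level energies scale as Z², so the effective Rydberg energy is 13.6 × 9 = 122.4 eV.
ΔE = 122.4 × (1/3² − 1/8²) = 122.4 × 0.09549 = 11.69 eV.
λ = hc/ΔE = 1240 / 11.69 = 106.1 nm.

106.1 nm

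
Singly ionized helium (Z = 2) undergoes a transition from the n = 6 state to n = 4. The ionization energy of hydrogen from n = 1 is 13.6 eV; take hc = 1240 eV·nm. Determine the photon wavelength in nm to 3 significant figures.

656 nm

For Z = 2 the level energies scale as Z², so the effective Rydberg energy is 13.6 × 4 = 54.40 eV.
ΔE = 54.40 × (1/4² − 1/6²) = 54.40 × 0.03472 = 1.889 eV.
λ = hc/ΔE = 1240 / 1.889 = 656 nm.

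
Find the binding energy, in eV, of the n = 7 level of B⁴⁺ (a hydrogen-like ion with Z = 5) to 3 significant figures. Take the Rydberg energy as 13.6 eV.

E_n = −13.6 Z²/n² = −340.0/n² eV for Z = 5.
E_7 = −340.0/49 = −6.94 eV, so ionization (to E = 0) requires 6.94 eV.

6.94 eV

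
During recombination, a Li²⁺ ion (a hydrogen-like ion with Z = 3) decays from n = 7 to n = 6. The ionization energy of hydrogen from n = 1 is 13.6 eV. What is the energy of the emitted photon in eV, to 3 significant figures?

The Bohr energies scale as Z², so for Z = 3: E_n = −122.4/n² eV.
E_7 = −122.4/49 = −2.498 eV and E_6 = −122.4/36 = −3.400 eV.
The photon energy is |E_7 − E_6| = 0.902 eV.

0.902 eV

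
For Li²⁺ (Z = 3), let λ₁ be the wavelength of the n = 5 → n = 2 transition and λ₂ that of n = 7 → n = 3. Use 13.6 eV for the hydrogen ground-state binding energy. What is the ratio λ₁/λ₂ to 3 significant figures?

0.432

λ ∝ 1/ΔE ∝ 1/(1/n_f² − 1/n_i²), and the Z² and hc factors cancel in the ratio.
λ₁/λ₂ = (1/3² − 1/7²)/(1/2² − 1/5²) = 0.09070/0.2100 = 0.432.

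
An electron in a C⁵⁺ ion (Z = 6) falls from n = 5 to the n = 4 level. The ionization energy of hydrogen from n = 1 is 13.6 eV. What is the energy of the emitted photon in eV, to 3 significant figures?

11.0 eV

The Bohr energies scale as Z², so for Z = 6: E_n = −489.6/n² eV.
E_5 = −489.6/25 = −19.58 eV and E_4 = −489.6/16 = −30.60 eV.
The photon energy is |E_5 − E_4| = 11.0 eV.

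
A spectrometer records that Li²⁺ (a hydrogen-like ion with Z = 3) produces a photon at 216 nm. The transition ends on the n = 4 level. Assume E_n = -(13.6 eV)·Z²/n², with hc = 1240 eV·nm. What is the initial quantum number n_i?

n_i = 8

The photon energy is ΔE = hc/λ = 1240 / 216 = 5.741 eV.
With Z = 3, ΔE = 122.4 × (1/n_f² − 1/n_i²), so 1/n_f² − 1/n_i² = 0.04690.
With n_f = 4: 1/n_i² = 1/16 − 0.04690 = 0.01560, so n_i ≈ 8.01.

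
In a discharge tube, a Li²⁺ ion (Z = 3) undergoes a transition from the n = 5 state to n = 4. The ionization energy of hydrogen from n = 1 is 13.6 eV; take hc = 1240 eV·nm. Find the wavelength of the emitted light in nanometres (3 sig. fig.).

For Z = 3 the level energies scale as Z², so the effective Rydberg energy is 13.6 × 9 = 122.4 eV.
ΔE = 122.4 × (1/4² − 1/5²) = 122.4 × 0.02250 = 2.754 eV.
λ = hc/ΔE = 1240 / 2.754 = 450 nm.

450 nm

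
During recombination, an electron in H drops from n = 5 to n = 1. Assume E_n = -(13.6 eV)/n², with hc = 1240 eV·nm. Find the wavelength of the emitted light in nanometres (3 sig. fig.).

ΔE = 13.60 × (1/1² − 1/5²) = 13.60 × 0.9600 = 13.06 eV.
λ = hc/ΔE = 1240 / 13.06 = 95.0 nm.

95.0 nm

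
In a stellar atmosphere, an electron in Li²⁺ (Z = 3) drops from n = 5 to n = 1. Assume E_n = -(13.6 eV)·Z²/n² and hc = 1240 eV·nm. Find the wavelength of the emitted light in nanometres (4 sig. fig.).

For Z = 3 the level energies scale as Z², so the effective Rydberg energy is 13.6 × 9 = 122.4 eV.
ΔE = 122.4 × (1/1² − 1/5²) = 122.4 × 0.9600 = 117.5 eV.
λ = hc/ΔE = 1240 / 117.5 = 10.55 nm.

10.55 nm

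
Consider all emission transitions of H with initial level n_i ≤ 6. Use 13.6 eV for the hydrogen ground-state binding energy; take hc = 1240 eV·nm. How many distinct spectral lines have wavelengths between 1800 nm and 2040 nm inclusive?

1

Enumerate all n_i → n_f pairs with 1 ≤ n_f < n_i ≤ 6 and compute λ = 1240 / [13.6·1·(1/n_f² − 1/n_i²)].
Lines falling in [1800, 2040] nm: 4→3 (1876 nm).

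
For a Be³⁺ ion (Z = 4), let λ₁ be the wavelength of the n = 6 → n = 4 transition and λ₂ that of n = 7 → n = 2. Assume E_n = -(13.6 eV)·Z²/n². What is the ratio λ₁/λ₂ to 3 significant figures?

6.61

λ ∝ 1/ΔE ∝ 1/(1/n_f² − 1/n_i²), and the Z² and hc factors cancel in the ratio.
λ₁/λ₂ = (1/2² − 1/7²)/(1/4² − 1/6²) = 0.2296/0.03472 = 6.61.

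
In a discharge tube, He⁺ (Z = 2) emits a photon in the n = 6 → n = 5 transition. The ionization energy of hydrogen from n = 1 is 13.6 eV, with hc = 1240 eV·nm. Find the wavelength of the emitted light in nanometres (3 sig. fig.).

For Z = 2 the level energies scale as Z², so the effective Rydberg energy is 13.6 × 4 = 54.40 eV.
ΔE = 54.40 × (1/5² − 1/6²) = 54.40 × 0.01222 = 0.6649 eV.
λ = hc/ΔE = 1240 / 0.6649 = 1860 nm.

1860 nm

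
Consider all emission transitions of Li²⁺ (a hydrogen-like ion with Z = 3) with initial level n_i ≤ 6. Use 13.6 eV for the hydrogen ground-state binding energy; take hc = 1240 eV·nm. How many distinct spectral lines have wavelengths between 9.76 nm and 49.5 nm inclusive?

7

Enumerate all n_i → n_f pairs with 1 ≤ n_f < n_i ≤ 6 and compute λ = 1240 / [13.6·9·(1/n_f² − 1/n_i²)].
Lines falling in [9.76, 49.5] nm: 6→1 (10.42 nm), 5→1 (10.55 nm), 4→1 (10.81 nm), 3→1 (11.40 nm), 2→1 (13.51 nm), 6→2 (45.59 nm), 5→2 (48.24 nm).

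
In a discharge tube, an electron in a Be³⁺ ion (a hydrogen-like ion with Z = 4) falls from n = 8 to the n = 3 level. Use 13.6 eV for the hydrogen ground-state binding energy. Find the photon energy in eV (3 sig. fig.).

20.8 eV

The Bohr energies scale as Z², so for Z = 4: E_n = −217.6/n² eV.
E_8 = −217.6/64 = −3.400 eV and E_3 = −217.6/9 = −24.18 eV.
The photon energy is |E_8 − E_3| = 20.8 eV.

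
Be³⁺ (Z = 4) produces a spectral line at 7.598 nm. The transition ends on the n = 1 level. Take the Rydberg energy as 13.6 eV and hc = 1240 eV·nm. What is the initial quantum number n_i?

n_i = 2

The photon energy is ΔE = hc/λ = 1240 / 7.598 = 163.2 eV.
With Z = 4, ΔE = 217.6 × (1/n_f² − 1/n_i²), so 1/n_f² − 1/n_i² = 0.7500.
With n_f = 1: 1/n_i² = 1/1 − 0.7500 = 0.2500, so n_i ≈ 2.00.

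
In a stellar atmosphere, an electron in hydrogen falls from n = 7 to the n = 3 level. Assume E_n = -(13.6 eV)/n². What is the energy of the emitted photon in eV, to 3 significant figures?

E_7 = −13.60/49 = −0.2776 eV and E_3 = −13.60/9 = −1.511 eV.
The photon energy is |E_7 − E_3| = 1.23 eV.

1.23 eV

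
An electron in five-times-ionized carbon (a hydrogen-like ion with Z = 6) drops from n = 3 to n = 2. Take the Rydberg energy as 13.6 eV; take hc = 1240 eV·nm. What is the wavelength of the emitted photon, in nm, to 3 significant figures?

For Z = 6 the level energies scale as Z², so the effective Rydberg energy is 13.6 × 36 = 489.6 eV.
ΔE = 489.6 × (1/2² − 1/3²) = 489.6 × 0.1389 = 68.00 eV.
λ = hc/ΔE = 1240 / 68.00 = 18.2 nm.

18.2 nm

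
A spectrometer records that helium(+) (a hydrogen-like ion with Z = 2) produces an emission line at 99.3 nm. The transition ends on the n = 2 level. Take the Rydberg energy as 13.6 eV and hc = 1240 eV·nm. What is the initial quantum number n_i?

n_i = 7

The photon energy is ΔE = hc/λ = 1240 / 99.3 = 12.49 eV.
With Z = 2, ΔE = 54.40 × (1/n_f² − 1/n_i²), so 1/n_f² − 1/n_i² = 0.2295.
With n_f = 2: 1/n_i² = 1/4 − 0.2295 = 0.02045, so n_i ≈ 6.99.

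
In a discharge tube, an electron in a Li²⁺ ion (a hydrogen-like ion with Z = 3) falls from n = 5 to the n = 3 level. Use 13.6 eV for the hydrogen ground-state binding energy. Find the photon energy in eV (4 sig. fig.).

The Bohr energies scale as Z², so for Z = 3: E_n = −122.4/n² eV.
E_5 = −122.4/25 = −4.896 eV and E_3 = −122.4/9 = −13.60 eV.
The photon energy is |E_5 − E_3| = 8.704 eV.

8.704 eV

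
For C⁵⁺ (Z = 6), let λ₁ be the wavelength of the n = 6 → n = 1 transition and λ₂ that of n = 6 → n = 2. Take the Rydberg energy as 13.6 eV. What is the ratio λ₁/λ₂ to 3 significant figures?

0.229

λ ∝ 1/ΔE ∝ 1/(1/n_f² − 1/n_i²), and the Z² and hc factors cancel in the ratio.
λ₁/λ₂ = (1/2² − 1/6²)/(1/1² − 1/6²) = 0.2222/0.9722 = 0.229.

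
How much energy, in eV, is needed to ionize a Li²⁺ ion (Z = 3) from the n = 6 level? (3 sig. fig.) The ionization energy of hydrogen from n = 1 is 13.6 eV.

E_n = −13.6 Z²/n² = −122.4/n² eV for Z = 3.
E_6 = −122.4/36 = −3.40 eV, so ionization (to E = 0) requires 3.40 eV.

3.40 eV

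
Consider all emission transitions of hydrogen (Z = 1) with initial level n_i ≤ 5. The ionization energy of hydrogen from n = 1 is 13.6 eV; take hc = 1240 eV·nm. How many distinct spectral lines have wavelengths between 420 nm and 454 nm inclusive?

Enumerate all n_i → n_f pairs with 1 ≤ n_f < n_i ≤ 5 and compute λ = 1240 / [13.6·1·(1/n_f² − 1/n_i²)].
Lines falling in [420, 454] nm: 5→2 (434.2 nm).

1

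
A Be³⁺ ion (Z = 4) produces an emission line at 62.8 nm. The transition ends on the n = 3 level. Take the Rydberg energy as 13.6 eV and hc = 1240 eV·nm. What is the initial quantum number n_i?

n_i = 7

The photon energy is ΔE = hc/λ = 1240 / 62.8 = 19.75 eV.
With Z = 4, ΔE = 217.6 × (1/n_f² − 1/n_i²), so 1/n_f² − 1/n_i² = 0.09074.
With n_f = 3: 1/n_i² = 1/9 − 0.09074 = 0.02037, so n_i ≈ 7.01.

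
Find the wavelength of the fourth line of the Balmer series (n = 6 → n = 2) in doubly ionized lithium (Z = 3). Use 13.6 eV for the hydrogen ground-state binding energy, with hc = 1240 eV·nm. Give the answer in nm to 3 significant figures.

The Balmer series terminates on n_f = 2; the fourth line has n_i = 2+4 = 6.
ΔE = 122.4 × (1/2² − 1/6²) = 27.20 eV.
λ = 1240 / 27.20 = 45.6 nm.

45.6 nm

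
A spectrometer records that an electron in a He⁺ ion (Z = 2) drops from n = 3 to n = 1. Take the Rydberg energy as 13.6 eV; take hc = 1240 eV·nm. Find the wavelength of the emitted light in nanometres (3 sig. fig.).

25.6 nm

For Z = 2 the level energies scale as Z², so the effective Rydberg energy is 13.6 × 4 = 54.40 eV.
ΔE = 54.40 × (1/1² − 1/3²) = 54.40 × 0.8889 = 48.36 eV.
λ = hc/ΔE = 1240 / 48.36 = 25.6 nm.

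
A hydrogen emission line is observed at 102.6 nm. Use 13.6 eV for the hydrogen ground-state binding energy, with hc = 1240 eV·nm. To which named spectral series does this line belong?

Lyman

ΔE = 1240/102.6 = 12.09 eV.
This matches 13.6 × (1/1² − 1/3²), so n_f = 1: the Lyman series.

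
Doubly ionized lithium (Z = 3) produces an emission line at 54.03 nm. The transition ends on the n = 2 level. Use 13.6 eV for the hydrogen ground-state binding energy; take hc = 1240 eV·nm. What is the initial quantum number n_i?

n_i = 4

The photon energy is ΔE = hc/λ = 1240 / 54.03 = 22.95 eV.
With Z = 3, ΔE = 122.4 × (1/n_f² − 1/n_i²), so 1/n_f² − 1/n_i² = 0.1875.
With n_f = 2: 1/n_i² = 1/4 − 0.1875 = 0.06250, so n_i ≈ 4.00.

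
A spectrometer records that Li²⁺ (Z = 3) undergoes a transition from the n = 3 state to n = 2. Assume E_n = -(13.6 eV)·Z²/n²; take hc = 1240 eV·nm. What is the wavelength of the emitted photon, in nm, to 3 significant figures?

72.9 nm

For Z = 3 the level energies scale as Z², so the effective Rydberg energy is 13.6 × 9 = 122.4 eV.
ΔE = 122.4 × (1/2² − 1/3²) = 122.4 × 0.1389 = 17.00 eV.
λ = hc/ΔE = 1240 / 17.00 = 72.9 nm.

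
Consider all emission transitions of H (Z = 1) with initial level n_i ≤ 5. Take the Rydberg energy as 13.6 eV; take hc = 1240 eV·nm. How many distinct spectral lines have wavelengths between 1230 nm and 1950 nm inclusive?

Enumerate all n_i → n_f pairs with 1 ≤ n_f < n_i ≤ 5 and compute λ = 1240 / [13.6·1·(1/n_f² − 1/n_i²)].
Lines falling in [1230, 1950] nm: 5→3 (1282 nm), 4→3 (1876 nm).

2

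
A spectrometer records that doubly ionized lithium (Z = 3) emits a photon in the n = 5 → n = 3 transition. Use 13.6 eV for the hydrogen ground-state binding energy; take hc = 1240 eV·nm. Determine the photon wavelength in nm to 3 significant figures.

For Z = 3 the level energies scale as Z², so the effective Rydberg energy is 13.6 × 9 = 122.4 eV.
ΔE = 122.4 × (1/3² − 1/5²) = 122.4 × 0.07111 = 8.704 eV.
λ = hc/ΔE = 1240 / 8.704 = 142 nm.

142 nm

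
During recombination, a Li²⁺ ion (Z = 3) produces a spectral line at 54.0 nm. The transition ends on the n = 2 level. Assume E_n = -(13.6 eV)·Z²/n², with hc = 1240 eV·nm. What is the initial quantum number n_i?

The photon energy is ΔE = hc/λ = 1240 / 54.0 = 22.96 eV.
With Z = 3, ΔE = 122.4 × (1/n_f² − 1/n_i²), so 1/n_f² − 1/n_i² = 0.1876.
With n_f = 2: 1/n_i² = 1/4 − 0.1876 = 0.06239, so n_i ≈ 4.00.

n_i = 4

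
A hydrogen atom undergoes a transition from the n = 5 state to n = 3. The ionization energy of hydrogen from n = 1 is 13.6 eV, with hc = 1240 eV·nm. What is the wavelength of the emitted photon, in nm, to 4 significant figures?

ΔE = 13.60 × (1/3² − 1/5²) = 13.60 × 0.07111 = 0.9671 eV.
λ = hc/ΔE = 1240 / 0.9671 = 1282 nm.

1282 nm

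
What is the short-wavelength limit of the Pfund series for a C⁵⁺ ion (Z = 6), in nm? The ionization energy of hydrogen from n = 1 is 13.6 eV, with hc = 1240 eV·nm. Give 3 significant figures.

The Pfund series has lower level n_f = 5; the series limit corresponds to n_i → ∞.
ΔE_max = 13.6 × 36 / 5² = 19.58 eV.
λ_min = 1240 / 19.58 = 63.3 nm.

63.3 nm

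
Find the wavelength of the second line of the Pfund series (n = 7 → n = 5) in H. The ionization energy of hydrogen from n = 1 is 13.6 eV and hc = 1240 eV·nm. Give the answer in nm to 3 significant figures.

4650 nm

The Pfund series terminates on n_f = 5; the second line has n_i = 5+2 = 7.
ΔE = 13.60 × (1/5² − 1/7²) = 0.2664 eV.
λ = 1240 / 0.2664 = 4650 nm.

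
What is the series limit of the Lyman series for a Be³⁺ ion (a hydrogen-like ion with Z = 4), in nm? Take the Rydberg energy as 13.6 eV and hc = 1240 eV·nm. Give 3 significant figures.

The Lyman series has lower level n_f = 1; the series limit corresponds to n_i → ∞.
ΔE_max = 13.6 × 16 / 1² = 217.6 eV.
λ_min = 1240 / 217.6 = 5.70 nm.

5.70 nm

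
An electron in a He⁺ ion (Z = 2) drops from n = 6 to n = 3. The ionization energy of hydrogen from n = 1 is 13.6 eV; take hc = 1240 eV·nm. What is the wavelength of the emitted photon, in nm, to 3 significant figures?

For Z = 2 the level energies scale as Z², so the effective Rydberg energy is 13.6 × 4 = 54.40 eV.
ΔE = 54.40 × (1/3² − 1/6²) = 54.40 × 0.08333 = 4.533 eV.
λ = hc/ΔE = 1240 / 4.533 = 274 nm.

274 nm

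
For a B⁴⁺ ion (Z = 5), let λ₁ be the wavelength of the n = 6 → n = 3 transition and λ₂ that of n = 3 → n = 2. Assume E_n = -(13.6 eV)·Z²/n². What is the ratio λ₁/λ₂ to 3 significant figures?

1.67

λ ∝ 1/ΔE ∝ 1/(1/n_f² − 1/n_i²), and the Z² and hc factors cancel in the ratio.
λ₁/λ₂ = (1/2² − 1/3²)/(1/3² − 1/6²) = 0.1389/0.08333 = 1.67.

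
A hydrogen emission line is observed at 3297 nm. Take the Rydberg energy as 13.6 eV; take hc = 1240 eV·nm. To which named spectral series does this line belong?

ΔE = 1240/3297 = 0.3761 eV.
This matches 13.6 × (1/5² − 1/9²), so n_f = 5: the Pfund series.

Pfund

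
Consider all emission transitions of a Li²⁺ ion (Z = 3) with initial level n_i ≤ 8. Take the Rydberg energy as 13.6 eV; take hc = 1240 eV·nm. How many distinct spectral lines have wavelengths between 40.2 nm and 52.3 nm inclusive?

Enumerate all n_i → n_f pairs with 1 ≤ n_f < n_i ≤ 8 and compute λ = 1240 / [13.6·9·(1/n_f² − 1/n_i²)].
Lines falling in [40.2, 52.3] nm: 8→2 (43.22 nm), 7→2 (44.12 nm), 6→2 (45.59 nm), 5→2 (48.24 nm).

4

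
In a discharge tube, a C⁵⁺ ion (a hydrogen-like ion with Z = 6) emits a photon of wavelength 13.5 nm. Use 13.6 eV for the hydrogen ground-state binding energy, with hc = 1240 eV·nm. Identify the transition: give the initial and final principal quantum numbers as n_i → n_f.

n_i = 4, n_f = 2

The photon energy is ΔE = hc/λ = 1240 / 13.5 = 91.85 eV.
With Z = 6, ΔE = 489.6 × (1/n_f² − 1/n_i²), so 1/n_f² − 1/n_i² = 0.1876.
Trying n_f = 2 gives 1/n_i² = 0.06239, i.e. n_i ≈ 4; this pair matches.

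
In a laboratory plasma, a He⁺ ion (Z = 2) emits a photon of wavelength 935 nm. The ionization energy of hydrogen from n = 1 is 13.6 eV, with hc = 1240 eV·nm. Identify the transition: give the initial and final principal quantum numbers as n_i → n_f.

The photon energy is ΔE = hc/λ = 1240 / 935 = 1.326 eV.
With Z = 2, ΔE = 54.40 × (1/n_f² − 1/n_i²), so 1/n_f² − 1/n_i² = 0.02438.
Trying n_f = 5 gives 1/n_i² = 0.01562, i.e. n_i ≈ 8; this pair matches.

n_i = 8, n_f = 5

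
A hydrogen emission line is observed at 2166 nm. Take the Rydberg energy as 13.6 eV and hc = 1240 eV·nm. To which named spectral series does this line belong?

Brackett

ΔE = 1240/2166 = 0.5725 eV.
This matches 13.6 × (1/4² − 1/7²), so n_f = 4: the Brackett series.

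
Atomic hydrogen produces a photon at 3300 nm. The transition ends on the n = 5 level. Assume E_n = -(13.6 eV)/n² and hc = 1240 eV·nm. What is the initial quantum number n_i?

n_i = 9

The photon energy is ΔE = hc/λ = 1240 / 3300 = 0.3758 eV.
With Z = 1, ΔE = 13.60 × (1/n_f² − 1/n_i²), so 1/n_f² − 1/n_i² = 0.02763.
With n_f = 5: 1/n_i² = 1/25 − 0.02763 = 0.01237, so n_i ≈ 8.99.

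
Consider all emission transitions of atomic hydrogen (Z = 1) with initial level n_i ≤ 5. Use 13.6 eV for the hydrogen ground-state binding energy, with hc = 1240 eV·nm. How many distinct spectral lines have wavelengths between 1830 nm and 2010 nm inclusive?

Enumerate all n_i → n_f pairs with 1 ≤ n_f < n_i ≤ 5 and compute λ = 1240 / [13.6·1·(1/n_f² − 1/n_i²)].
Lines falling in [1830, 2010] nm: 4→3 (1876 nm).

1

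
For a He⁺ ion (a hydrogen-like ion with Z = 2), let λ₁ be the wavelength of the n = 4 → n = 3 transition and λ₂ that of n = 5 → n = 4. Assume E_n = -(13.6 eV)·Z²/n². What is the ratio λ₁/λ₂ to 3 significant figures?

0.463

λ ∝ 1/ΔE ∝ 1/(1/n_f² − 1/n_i²), and the Z² and hc factors cancel in the ratio.
λ₁/λ₂ = (1/4² − 1/5²)/(1/3² − 1/4²) = 0.02250/0.04861 = 0.463.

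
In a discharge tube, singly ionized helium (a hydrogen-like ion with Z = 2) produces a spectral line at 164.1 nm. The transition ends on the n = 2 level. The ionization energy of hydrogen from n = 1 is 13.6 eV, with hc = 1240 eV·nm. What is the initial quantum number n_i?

The photon energy is ΔE = hc/λ = 1240 / 164.1 = 7.556 eV.
With Z = 2, ΔE = 54.40 × (1/n_f² − 1/n_i²), so 1/n_f² − 1/n_i² = 0.1389.
With n_f = 2: 1/n_i² = 1/4 − 0.1389 = 0.1111, so n_i ≈ 3.00.

n_i = 3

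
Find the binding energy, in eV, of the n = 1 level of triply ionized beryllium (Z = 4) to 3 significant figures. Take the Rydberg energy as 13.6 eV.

218 eV

E_n = −13.6 Z²/n² = −217.6/n² eV for Z = 4.
E_1 = −217.6/1 = −218 eV, so ionization (to E = 0) requires 218 eV.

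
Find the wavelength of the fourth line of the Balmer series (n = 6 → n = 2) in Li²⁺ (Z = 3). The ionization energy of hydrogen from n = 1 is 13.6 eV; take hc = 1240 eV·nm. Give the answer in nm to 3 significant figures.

45.6 nm

The Balmer series terminates on n_f = 2; the fourth line has n_i = 2+4 = 6.
ΔE = 122.4 × (1/2² − 1/6²) = 27.20 eV.
λ = 1240 / 27.20 = 45.6 nm.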